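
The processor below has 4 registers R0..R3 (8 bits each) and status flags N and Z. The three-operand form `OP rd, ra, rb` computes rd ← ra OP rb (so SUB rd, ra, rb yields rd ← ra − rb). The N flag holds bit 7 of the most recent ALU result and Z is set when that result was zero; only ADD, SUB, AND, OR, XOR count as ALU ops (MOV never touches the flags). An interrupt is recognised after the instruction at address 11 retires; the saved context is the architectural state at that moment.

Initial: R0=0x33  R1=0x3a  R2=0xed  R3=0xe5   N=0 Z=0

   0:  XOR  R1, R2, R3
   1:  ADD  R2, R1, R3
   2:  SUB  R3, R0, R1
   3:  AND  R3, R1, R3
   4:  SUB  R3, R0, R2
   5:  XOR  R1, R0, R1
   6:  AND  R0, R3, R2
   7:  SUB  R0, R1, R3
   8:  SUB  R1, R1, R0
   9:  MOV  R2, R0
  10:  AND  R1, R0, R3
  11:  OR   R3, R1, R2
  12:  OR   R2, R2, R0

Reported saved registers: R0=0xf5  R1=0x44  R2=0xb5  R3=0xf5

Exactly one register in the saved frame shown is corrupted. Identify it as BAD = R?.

after  0: R0=0x33 R1=0x08 R2=0xed R3=0xe5  N=0 Z=0
after  1: R0=0x33 R1=0x08 R2=0xed R3=0xe5  N=1 Z=0
after  2: R0=0x33 R1=0x08 R2=0xed R3=0x2b  N=0 Z=0
after  3: R0=0x33 R1=0x08 R2=0xed R3=0x08  N=0 Z=0
after  4: R0=0x33 R1=0x08 R2=0xed R3=0x46  N=0 Z=0
after  5: R0=0x33 R1=0x3b R2=0xed R3=0x46  N=0 Z=0
after  6: R0=0x44 R1=0x3b R2=0xed R3=0x46  N=0 Z=0
after  7: R0=0xf5 R1=0x3b R2=0xed R3=0x46  N=1 Z=0
after  8: R0=0xf5 R1=0x46 R2=0xed R3=0x46  N=0 Z=0
after  9: R0=0xf5 R1=0x46 R2=0xf5 R3=0x46  N=0 Z=0
after 10: R0=0xf5 R1=0x44 R2=0xf5 R3=0x46  N=0 Z=0
after 11: R0=0xf5 R1=0x44 R2=0xf5 R3=0xf5  N=1 Z=0
-- IRQ taken; context saved, return-PC = 12 --
mismatch: R2: reported 0xb5 vs actual 0xf5

BAD = R2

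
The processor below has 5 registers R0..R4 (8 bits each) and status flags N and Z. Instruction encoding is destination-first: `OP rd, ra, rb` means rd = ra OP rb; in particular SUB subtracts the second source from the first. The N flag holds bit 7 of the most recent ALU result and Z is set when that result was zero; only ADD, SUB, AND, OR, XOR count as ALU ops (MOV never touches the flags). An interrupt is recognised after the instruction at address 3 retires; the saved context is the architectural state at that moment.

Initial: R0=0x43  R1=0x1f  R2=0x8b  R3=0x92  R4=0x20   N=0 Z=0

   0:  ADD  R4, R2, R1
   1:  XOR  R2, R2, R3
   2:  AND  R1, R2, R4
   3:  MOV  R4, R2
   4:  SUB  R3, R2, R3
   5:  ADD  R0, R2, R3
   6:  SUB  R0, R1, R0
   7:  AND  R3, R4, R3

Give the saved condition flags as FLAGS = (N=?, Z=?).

after  0: R0=0x43 R1=0x1f R2=0x8b R3=0x92 R4=0xaa  N=1 Z=0
after  1: R0=0x43 R1=0x1f R2=0x19 R3=0x92 R4=0xaa  N=0 Z=0
after  2: R0=0x43 R1=0x08 R2=0x19 R3=0x92 R4=0xaa  N=0 Z=0
after  3: R0=0x43 R1=0x08 R2=0x19 R3=0x92 R4=0x19  N=0 Z=0
-- IRQ taken; context saved, return-PC = 4 --

FLAGS = (N=0, Z=0)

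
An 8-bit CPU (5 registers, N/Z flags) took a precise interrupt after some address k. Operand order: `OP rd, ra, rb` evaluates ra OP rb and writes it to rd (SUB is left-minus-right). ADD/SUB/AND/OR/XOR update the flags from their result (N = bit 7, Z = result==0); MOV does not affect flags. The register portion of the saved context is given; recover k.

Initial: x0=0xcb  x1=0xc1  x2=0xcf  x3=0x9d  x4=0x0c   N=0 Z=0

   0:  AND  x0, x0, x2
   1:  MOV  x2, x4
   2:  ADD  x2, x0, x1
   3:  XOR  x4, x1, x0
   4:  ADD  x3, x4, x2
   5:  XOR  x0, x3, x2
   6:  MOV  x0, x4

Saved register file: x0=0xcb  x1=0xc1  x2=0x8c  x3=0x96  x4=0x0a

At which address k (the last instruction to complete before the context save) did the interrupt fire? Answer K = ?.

K = 4

after  0: x0=0xcb x1=0xc1 x2=0xcf x3=0x9d x4=0x0c  N=1 Z=0
after  1: x0=0xcb x1=0xc1 x2=0x0c x3=0x9d x4=0x0c  N=1 Z=0
after  2: x0=0xcb x1=0xc1 x2=0x8c x3=0x9d x4=0x0c  N=1 Z=0
after  3: x0=0xcb x1=0xc1 x2=0x8c x3=0x9d x4=0x0a  N=0 Z=0
after  4: x0=0xcb x1=0xc1 x2=0x8c x3=0x96 x4=0x0a  N=1 Z=0
-- IRQ taken; context saved, return-PC = 5 --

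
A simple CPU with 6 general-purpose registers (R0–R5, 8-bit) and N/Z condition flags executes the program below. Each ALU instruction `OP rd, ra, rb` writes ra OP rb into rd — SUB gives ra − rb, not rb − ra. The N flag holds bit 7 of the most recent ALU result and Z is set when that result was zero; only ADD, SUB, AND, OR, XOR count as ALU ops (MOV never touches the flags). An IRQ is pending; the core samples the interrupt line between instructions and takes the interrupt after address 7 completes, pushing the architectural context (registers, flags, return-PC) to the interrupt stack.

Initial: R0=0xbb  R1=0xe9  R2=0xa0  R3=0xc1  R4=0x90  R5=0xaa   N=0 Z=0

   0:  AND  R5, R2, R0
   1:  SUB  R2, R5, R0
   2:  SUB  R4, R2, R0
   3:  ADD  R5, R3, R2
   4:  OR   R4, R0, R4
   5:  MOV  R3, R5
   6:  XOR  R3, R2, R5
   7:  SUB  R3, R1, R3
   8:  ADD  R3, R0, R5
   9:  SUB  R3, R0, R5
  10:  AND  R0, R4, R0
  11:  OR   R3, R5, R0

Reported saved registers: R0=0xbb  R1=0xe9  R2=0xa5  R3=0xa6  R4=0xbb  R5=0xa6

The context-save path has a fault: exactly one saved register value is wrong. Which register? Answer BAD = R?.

BAD = R2

after  0: R0=0xbb R1=0xe9 R2=0xa0 R3=0xc1 R4=0x90 R5=0xa0  N=1 Z=0
after  1: R0=0xbb R1=0xe9 R2=0xe5 R3=0xc1 R4=0x90 R5=0xa0  N=1 Z=0
after  2: R0=0xbb R1=0xe9 R2=0xe5 R3=0xc1 R4=0x2a R5=0xa0  N=0 Z=0
after  3: R0=0xbb R1=0xe9 R2=0xe5 R3=0xc1 R4=0x2a R5=0xa6  N=1 Z=0
after  4: R0=0xbb R1=0xe9 R2=0xe5 R3=0xc1 R4=0xbb R5=0xa6  N=1 Z=0
after  5: R0=0xbb R1=0xe9 R2=0xe5 R3=0xa6 R4=0xbb R5=0xa6  N=1 Z=0
after  6: R0=0xbb R1=0xe9 R2=0xe5 R3=0x43 R4=0xbb R5=0xa6  N=0 Z=0
after  7: R0=0xbb R1=0xe9 R2=0xe5 R3=0xa6 R4=0xbb R5=0xa6  N=1 Z=0
-- IRQ taken; context saved, return-PC = 8 --
mismatch: R2: reported 0xa5 vs actual 0xe5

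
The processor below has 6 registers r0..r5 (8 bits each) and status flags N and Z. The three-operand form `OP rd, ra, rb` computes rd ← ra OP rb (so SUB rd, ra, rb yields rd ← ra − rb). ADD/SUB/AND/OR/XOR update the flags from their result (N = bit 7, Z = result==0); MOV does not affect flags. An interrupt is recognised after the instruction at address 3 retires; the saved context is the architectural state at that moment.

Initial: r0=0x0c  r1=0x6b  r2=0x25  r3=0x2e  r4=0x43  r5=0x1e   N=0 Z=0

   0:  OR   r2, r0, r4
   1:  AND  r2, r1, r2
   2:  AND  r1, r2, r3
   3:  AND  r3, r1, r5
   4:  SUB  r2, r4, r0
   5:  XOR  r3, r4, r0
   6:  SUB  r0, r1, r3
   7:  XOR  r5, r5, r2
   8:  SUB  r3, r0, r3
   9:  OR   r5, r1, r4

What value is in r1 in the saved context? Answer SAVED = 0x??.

after  0: r0=0x0c r1=0x6b r2=0x4f r3=0x2e r4=0x43 r5=0x1e  N=0 Z=0
after  1: r0=0x0c r1=0x6b r2=0x4b r3=0x2e r4=0x43 r5=0x1e  N=0 Z=0
after  2: r0=0x0c r1=0x0a r2=0x4b r3=0x2e r4=0x43 r5=0x1e  N=0 Z=0
after  3: r0=0x0c r1=0x0a r2=0x4b r3=0x0a r4=0x43 r5=0x1e  N=0 Z=0
-- IRQ taken; context saved, return-PC = 4 --

SAVED = 0x0a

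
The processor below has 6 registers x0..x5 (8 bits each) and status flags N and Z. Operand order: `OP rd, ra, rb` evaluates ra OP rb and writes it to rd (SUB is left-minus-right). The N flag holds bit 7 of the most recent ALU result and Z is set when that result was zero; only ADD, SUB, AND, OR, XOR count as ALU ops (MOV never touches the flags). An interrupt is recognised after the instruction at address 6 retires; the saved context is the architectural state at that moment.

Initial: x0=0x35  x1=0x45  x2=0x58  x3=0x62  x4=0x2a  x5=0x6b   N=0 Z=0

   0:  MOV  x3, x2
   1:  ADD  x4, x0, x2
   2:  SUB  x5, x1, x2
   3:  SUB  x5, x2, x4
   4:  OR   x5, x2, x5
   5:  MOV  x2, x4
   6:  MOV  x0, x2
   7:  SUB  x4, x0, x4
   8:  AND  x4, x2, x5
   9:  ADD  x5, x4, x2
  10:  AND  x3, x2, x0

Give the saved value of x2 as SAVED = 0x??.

after  0: x0=0x35 x1=0x45 x2=0x58 x3=0x58 x4=0x2a x5=0x6b  N=0 Z=0
after  1: x0=0x35 x1=0x45 x2=0x58 x3=0x58 x4=0x8d x5=0x6b  N=1 Z=0
after  2: x0=0x35 x1=0x45 x2=0x58 x3=0x58 x4=0x8d x5=0xed  N=1 Z=0
after  3: x0=0x35 x1=0x45 x2=0x58 x3=0x58 x4=0x8d x5=0xcb  N=1 Z=0
after  4: x0=0x35 x1=0x45 x2=0x58 x3=0x58 x4=0x8d x5=0xdb  N=1 Z=0
after  5: x0=0x35 x1=0x45 x2=0x8d x3=0x58 x4=0x8d x5=0xdb  N=1 Z=0
after  6: x0=0x8d x1=0x45 x2=0x8d x3=0x58 x4=0x8d x5=0xdb  N=1 Z=0
-- IRQ taken; context saved, return-PC = 7 --

SAVED = 0x8d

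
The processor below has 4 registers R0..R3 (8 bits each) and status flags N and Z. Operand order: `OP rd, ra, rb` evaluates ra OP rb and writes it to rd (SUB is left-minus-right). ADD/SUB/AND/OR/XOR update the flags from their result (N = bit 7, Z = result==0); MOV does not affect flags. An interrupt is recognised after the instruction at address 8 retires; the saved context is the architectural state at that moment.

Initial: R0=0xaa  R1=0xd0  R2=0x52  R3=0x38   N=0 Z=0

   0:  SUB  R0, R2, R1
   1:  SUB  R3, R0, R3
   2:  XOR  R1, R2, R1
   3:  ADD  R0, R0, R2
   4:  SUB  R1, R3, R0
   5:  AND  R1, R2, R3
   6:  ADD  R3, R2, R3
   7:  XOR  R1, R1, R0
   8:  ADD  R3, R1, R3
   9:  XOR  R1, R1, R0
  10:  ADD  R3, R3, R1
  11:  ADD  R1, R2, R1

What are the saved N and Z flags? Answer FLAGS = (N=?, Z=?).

after  0: R0=0x82 R1=0xd0 R2=0x52 R3=0x38  N=1 Z=0
after  1: R0=0x82 R1=0xd0 R2=0x52 R3=0x4a  N=0 Z=0
after  2: R0=0x82 R1=0x82 R2=0x52 R3=0x4a  N=1 Z=0
after  3: R0=0xd4 R1=0x82 R2=0x52 R3=0x4a  N=1 Z=0
after  4: R0=0xd4 R1=0x76 R2=0x52 R3=0x4a  N=0 Z=0
after  5: R0=0xd4 R1=0x42 R2=0x52 R3=0x4a  N=0 Z=0
after  6: R0=0xd4 R1=0x42 R2=0x52 R3=0x9c  N=1 Z=0
after  7: R0=0xd4 R1=0x96 R2=0x52 R3=0x9c  N=1 Z=0
after  8: R0=0xd4 R1=0x96 R2=0x52 R3=0x32  N=0 Z=0
-- IRQ taken; context saved, return-PC = 9 --

FLAGS = (N=0, Z=0)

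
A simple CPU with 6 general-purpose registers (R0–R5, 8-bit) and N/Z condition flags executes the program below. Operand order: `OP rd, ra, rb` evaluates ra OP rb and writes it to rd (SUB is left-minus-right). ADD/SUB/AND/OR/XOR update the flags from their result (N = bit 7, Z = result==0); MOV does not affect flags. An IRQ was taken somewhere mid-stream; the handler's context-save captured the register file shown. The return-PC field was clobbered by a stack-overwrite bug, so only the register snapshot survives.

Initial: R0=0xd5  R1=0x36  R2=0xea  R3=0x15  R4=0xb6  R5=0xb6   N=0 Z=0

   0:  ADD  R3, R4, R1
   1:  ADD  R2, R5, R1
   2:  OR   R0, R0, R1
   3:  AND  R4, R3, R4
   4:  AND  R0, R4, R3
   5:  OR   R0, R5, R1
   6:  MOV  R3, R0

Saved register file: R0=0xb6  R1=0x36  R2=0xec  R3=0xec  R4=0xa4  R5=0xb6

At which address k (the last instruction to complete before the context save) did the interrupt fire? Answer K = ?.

K = 5

after  0: R0=0xd5 R1=0x36 R2=0xea R3=0xec R4=0xb6 R5=0xb6  N=1 Z=0
after  1: R0=0xd5 R1=0x36 R2=0xec R3=0xec R4=0xb6 R5=0xb6  N=1 Z=0
after  2: R0=0xf7 R1=0x36 R2=0xec R3=0xec R4=0xb6 R5=0xb6  N=1 Z=0
after  3: R0=0xf7 R1=0x36 R2=0xec R3=0xec R4=0xa4 R5=0xb6  N=1 Z=0
after  4: R0=0xa4 R1=0x36 R2=0xec R3=0xec R4=0xa4 R5=0xb6  N=1 Z=0
after  5: R0=0xb6 R1=0x36 R2=0xec R3=0xec R4=0xa4 R5=0xb6  N=1 Z=0
-- IRQ taken; context saved, return-PC = 6 --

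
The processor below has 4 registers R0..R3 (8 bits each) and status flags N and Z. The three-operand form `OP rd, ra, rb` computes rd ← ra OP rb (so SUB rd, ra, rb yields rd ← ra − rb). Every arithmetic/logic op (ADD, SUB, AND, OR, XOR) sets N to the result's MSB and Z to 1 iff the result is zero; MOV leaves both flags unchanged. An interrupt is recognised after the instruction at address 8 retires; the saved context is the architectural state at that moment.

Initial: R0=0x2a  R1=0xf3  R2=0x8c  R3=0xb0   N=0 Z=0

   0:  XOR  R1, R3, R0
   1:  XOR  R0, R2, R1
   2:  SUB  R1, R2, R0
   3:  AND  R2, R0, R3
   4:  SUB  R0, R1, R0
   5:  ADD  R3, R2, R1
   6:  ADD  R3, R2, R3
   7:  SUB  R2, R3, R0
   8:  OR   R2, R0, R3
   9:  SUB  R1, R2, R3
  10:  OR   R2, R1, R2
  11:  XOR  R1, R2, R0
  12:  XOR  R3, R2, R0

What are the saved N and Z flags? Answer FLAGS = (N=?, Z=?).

after  0: R0=0x2a R1=0x9a R2=0x8c R3=0xb0  N=1 Z=0
after  1: R0=0x16 R1=0x9a R2=0x8c R3=0xb0  N=0 Z=0
after  2: R0=0x16 R1=0x76 R2=0x8c R3=0xb0  N=0 Z=0
after  3: R0=0x16 R1=0x76 R2=0x10 R3=0xb0  N=0 Z=0
after  4: R0=0x60 R1=0x76 R2=0x10 R3=0xb0  N=0 Z=0
after  5: R0=0x60 R1=0x76 R2=0x10 R3=0x86  N=1 Z=0
after  6: R0=0x60 R1=0x76 R2=0x10 R3=0x96  N=1 Z=0
after  7: R0=0x60 R1=0x76 R2=0x36 R3=0x96  N=0 Z=0
after  8: R0=0x60 R1=0x76 R2=0xf6 R3=0x96  N=1 Z=0
-- IRQ taken; context saved, return-PC = 9 --

FLAGS = (N=1, Z=0)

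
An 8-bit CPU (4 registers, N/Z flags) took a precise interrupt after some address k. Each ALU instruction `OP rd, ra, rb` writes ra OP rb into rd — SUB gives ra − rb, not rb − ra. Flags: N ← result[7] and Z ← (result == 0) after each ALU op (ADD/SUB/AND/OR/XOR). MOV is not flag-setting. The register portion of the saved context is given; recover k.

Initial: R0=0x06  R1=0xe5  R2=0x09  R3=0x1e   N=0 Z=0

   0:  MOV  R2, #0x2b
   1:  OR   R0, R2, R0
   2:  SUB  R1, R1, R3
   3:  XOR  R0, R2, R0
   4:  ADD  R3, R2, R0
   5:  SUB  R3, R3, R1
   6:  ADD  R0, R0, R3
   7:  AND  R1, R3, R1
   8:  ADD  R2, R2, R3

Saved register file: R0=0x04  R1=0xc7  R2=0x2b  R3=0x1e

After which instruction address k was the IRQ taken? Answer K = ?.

K = 3

after  0: R0=0x06 R1=0xe5 R2=0x2b R3=0x1e  N=0 Z=0
after  1: R0=0x2f R1=0xe5 R2=0x2b R3=0x1e  N=0 Z=0
after  2: R0=0x2f R1=0xc7 R2=0x2b R3=0x1e  N=1 Z=0
after  3: R0=0x04 R1=0xc7 R2=0x2b R3=0x1e  N=0 Z=0
-- IRQ taken; context saved, return-PC = 4 --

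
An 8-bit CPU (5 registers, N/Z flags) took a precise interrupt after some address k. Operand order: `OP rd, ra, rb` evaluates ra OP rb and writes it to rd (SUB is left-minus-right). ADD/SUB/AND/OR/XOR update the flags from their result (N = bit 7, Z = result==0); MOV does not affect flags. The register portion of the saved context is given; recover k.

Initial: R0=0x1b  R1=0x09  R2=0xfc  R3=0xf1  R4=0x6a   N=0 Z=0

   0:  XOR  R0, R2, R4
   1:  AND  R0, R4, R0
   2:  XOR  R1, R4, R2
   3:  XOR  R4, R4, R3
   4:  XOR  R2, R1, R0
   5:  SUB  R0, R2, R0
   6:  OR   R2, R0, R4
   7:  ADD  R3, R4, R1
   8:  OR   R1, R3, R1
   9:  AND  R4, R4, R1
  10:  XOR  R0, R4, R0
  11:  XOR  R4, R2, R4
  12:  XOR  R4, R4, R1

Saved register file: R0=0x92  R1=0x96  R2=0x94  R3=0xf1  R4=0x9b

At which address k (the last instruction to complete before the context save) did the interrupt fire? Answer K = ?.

K = 5

after  0: R0=0x96 R1=0x09 R2=0xfc R3=0xf1 R4=0x6a  N=1 Z=0
after  1: R0=0x02 R1=0x09 R2=0xfc R3=0xf1 R4=0x6a  N=0 Z=0
after  2: R0=0x02 R1=0x96 R2=0xfc R3=0xf1 R4=0x6a  N=1 Z=0
after  3: R0=0x02 R1=0x96 R2=0xfc R3=0xf1 R4=0x9b  N=1 Z=0
after  4: R0=0x02 R1=0x96 R2=0x94 R3=0xf1 R4=0x9b  N=1 Z=0
after  5: R0=0x92 R1=0x96 R2=0x94 R3=0xf1 R4=0x9b  N=1 Z=0
-- IRQ taken; context saved, return-PC = 6 --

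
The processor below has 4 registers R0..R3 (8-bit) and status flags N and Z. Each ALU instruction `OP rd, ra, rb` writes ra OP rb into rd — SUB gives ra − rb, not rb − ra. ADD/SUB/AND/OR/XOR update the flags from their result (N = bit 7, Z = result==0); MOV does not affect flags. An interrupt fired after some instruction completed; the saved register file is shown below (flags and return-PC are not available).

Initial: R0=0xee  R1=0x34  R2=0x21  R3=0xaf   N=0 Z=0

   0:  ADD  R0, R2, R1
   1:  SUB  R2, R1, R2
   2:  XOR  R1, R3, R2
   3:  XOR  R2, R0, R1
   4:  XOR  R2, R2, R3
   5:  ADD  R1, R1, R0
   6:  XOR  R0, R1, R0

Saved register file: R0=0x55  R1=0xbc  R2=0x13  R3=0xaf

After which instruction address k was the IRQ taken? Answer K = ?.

after  0: R0=0x55 R1=0x34 R2=0x21 R3=0xaf  N=0 Z=0
after  1: R0=0x55 R1=0x34 R2=0x13 R3=0xaf  N=0 Z=0
after  2: R0=0x55 R1=0xbc R2=0x13 R3=0xaf  N=1 Z=0
-- IRQ taken; context saved, return-PC = 3 --

K = 2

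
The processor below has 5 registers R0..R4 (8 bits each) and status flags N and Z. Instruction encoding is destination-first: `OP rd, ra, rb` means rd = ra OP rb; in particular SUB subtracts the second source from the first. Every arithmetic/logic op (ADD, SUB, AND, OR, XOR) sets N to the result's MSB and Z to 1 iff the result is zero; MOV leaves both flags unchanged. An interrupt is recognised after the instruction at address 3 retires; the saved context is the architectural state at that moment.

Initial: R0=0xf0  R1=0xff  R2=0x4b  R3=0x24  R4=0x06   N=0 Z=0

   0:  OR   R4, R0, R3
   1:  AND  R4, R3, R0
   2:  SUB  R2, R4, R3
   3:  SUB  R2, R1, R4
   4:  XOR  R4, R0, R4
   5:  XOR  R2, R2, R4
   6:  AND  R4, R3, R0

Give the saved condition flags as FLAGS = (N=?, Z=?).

FLAGS = (N=1, Z=0)

after  0: R0=0xf0 R1=0xff R2=0x4b R3=0x24 R4=0xf4  N=1 Z=0
after  1: R0=0xf0 R1=0xff R2=0x4b R3=0x24 R4=0x20  N=0 Z=0
after  2: R0=0xf0 R1=0xff R2=0xfc R3=0x24 R4=0x20  N=1 Z=0
after  3: R0=0xf0 R1=0xff R2=0xdf R3=0x24 R4=0x20  N=1 Z=0
-- IRQ taken; context saved, return-PC = 4 --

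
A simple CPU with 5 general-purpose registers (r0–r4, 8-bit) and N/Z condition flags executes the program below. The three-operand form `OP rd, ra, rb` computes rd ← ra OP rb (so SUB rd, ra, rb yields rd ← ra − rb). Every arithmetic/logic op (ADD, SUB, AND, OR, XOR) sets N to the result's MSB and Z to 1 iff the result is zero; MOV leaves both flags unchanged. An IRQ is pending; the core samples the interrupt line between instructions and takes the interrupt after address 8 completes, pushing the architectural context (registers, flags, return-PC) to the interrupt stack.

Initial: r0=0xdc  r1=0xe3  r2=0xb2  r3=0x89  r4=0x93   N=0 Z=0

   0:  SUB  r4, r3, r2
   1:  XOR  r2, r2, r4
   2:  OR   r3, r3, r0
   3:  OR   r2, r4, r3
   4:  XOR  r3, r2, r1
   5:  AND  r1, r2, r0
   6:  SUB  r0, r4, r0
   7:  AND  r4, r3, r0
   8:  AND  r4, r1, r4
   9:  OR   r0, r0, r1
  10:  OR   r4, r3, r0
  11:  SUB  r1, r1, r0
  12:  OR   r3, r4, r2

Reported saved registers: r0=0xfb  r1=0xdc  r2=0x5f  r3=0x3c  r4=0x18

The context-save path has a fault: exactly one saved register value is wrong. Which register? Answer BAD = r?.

after  0: r0=0xdc r1=0xe3 r2=0xb2 r3=0x89 r4=0xd7  N=1 Z=0
after  1: r0=0xdc r1=0xe3 r2=0x65 r3=0x89 r4=0xd7  N=0 Z=0
after  2: r0=0xdc r1=0xe3 r2=0x65 r3=0xdd r4=0xd7  N=1 Z=0
after  3: r0=0xdc r1=0xe3 r2=0xdf r3=0xdd r4=0xd7  N=1 Z=0
after  4: r0=0xdc r1=0xe3 r2=0xdf r3=0x3c r4=0xd7  N=0 Z=0
after  5: r0=0xdc r1=0xdc r2=0xdf r3=0x3c r4=0xd7  N=1 Z=0
after  6: r0=0xfb r1=0xdc r2=0xdf r3=0x3c r4=0xd7  N=1 Z=0
after  7: r0=0xfb r1=0xdc r2=0xdf r3=0x3c r4=0x38  N=0 Z=0
after  8: r0=0xfb r1=0xdc r2=0xdf r3=0x3c r4=0x18  N=0 Z=0
-- IRQ taken; context saved, return-PC = 9 --
mismatch: r2: reported 0x5f vs actual 0xdf

BAD = r2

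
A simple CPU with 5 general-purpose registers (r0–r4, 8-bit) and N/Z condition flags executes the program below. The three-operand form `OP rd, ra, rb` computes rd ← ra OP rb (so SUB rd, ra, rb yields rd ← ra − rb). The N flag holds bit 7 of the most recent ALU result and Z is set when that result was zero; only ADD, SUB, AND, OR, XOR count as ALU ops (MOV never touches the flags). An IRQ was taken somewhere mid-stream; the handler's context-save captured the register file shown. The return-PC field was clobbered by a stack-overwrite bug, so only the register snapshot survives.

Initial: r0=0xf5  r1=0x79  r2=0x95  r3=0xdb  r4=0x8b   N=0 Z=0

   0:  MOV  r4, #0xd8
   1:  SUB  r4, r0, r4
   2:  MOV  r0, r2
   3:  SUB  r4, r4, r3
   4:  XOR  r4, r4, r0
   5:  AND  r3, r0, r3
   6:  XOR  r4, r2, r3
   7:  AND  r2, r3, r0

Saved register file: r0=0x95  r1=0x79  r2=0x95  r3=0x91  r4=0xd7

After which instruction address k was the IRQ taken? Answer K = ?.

K = 5

after  0: r0=0xf5 r1=0x79 r2=0x95 r3=0xdb r4=0xd8  N=0 Z=0
after  1: r0=0xf5 r1=0x79 r2=0x95 r3=0xdb r4=0x1d  N=0 Z=0
after  2: r0=0x95 r1=0x79 r2=0x95 r3=0xdb r4=0x1d  N=0 Z=0
after  3: r0=0x95 r1=0x79 r2=0x95 r3=0xdb r4=0x42  N=0 Z=0
after  4: r0=0x95 r1=0x79 r2=0x95 r3=0xdb r4=0xd7  N=1 Z=0
after  5: r0=0x95 r1=0x79 r2=0x95 r3=0x91 r4=0xd7  N=1 Z=0
-- IRQ taken; context saved, return-PC = 6 --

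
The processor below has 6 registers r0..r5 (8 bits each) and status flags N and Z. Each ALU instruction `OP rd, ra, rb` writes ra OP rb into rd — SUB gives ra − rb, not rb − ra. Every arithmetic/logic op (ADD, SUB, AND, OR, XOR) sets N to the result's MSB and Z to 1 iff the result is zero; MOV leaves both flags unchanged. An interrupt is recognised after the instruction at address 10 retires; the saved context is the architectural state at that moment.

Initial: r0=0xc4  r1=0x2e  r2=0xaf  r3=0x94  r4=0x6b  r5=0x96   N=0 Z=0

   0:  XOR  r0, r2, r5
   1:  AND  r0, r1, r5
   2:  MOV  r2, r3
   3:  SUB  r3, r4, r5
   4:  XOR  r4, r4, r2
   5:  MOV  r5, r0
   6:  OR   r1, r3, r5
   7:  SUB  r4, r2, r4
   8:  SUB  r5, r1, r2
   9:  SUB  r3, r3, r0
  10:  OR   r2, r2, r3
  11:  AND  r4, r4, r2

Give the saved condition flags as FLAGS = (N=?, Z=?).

after  0: r0=0x39 r1=0x2e r2=0xaf r3=0x94 r4=0x6b r5=0x96  N=0 Z=0
after  1: r0=0x06 r1=0x2e r2=0xaf r3=0x94 r4=0x6b r5=0x96  N=0 Z=0
after  2: r0=0x06 r1=0x2e r2=0x94 r3=0x94 r4=0x6b r5=0x96  N=0 Z=0
after  3: r0=0x06 r1=0x2e r2=0x94 r3=0xd5 r4=0x6b r5=0x96  N=1 Z=0
after  4: r0=0x06 r1=0x2e r2=0x94 r3=0xd5 r4=0xff r5=0x96  N=1 Z=0
after  5: r0=0x06 r1=0x2e r2=0x94 r3=0xd5 r4=0xff r5=0x06  N=1 Z=0
after  6: r0=0x06 r1=0xd7 r2=0x94 r3=0xd5 r4=0xff r5=0x06  N=1 Z=0
after  7: r0=0x06 r1=0xd7 r2=0x94 r3=0xd5 r4=0x95 r5=0x06  N=1 Z=0
after  8: r0=0x06 r1=0xd7 r2=0x94 r3=0xd5 r4=0x95 r5=0x43  N=0 Z=0
after  9: r0=0x06 r1=0xd7 r2=0x94 r3=0xcf r4=0x95 r5=0x43  N=1 Z=0
after 10: r0=0x06 r1=0xd7 r2=0xdf r3=0xcf r4=0x95 r5=0x43  N=1 Z=0
-- IRQ taken; context saved, return-PC = 11 --

FLAGS = (N=1, Z=0)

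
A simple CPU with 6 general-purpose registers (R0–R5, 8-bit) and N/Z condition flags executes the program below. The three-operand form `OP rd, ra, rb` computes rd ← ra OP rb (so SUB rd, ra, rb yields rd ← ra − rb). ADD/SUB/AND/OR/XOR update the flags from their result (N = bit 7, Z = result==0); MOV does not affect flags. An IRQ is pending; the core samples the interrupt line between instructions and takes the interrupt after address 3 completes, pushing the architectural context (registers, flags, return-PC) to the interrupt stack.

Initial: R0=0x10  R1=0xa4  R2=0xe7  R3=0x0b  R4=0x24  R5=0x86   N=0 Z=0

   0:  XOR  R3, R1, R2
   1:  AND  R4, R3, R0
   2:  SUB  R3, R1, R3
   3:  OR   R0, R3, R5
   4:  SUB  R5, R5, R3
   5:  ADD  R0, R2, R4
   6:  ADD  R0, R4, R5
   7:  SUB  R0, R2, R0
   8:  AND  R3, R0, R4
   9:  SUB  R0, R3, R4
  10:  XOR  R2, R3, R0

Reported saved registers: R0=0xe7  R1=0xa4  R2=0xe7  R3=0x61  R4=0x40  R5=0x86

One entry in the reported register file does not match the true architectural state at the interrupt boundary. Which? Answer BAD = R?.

after  0: R0=0x10 R1=0xa4 R2=0xe7 R3=0x43 R4=0x24 R5=0x86  N=0 Z=0
after  1: R0=0x10 R1=0xa4 R2=0xe7 R3=0x43 R4=0x00 R5=0x86  N=0 Z=1
after  2: R0=0x10 R1=0xa4 R2=0xe7 R3=0x61 R4=0x00 R5=0x86  N=0 Z=0
after  3: R0=0xe7 R1=0xa4 R2=0xe7 R3=0x61 R4=0x00 R5=0x86  N=1 Z=0
-- IRQ taken; context saved, return-PC = 4 --
mismatch: R4: reported 0x40 vs actual 0x00

BAD = R4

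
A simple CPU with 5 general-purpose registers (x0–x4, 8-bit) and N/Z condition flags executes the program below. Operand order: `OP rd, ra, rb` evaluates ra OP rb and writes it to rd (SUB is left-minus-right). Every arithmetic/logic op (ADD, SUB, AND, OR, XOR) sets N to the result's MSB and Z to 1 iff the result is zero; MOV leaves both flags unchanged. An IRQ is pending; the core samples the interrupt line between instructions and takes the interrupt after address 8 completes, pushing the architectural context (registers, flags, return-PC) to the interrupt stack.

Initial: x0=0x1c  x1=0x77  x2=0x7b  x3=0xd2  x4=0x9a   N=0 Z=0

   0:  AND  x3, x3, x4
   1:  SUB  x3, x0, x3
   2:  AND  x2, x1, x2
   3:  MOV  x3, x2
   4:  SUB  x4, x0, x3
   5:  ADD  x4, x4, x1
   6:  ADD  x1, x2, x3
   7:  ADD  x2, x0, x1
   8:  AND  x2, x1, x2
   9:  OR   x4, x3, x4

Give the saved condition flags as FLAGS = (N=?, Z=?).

FLAGS = (N=0, Z=0)

after  0: x0=0x1c x1=0x77 x2=0x7b x3=0x92 x4=0x9a  N=1 Z=0
after  1: x0=0x1c x1=0x77 x2=0x7b x3=0x8a x4=0x9a  N=1 Z=0
after  2: x0=0x1c x1=0x77 x2=0x73 x3=0x8a x4=0x9a  N=0 Z=0
after  3: x0=0x1c x1=0x77 x2=0x73 x3=0x73 x4=0x9a  N=0 Z=0
after  4: x0=0x1c x1=0x77 x2=0x73 x3=0x73 x4=0xa9  N=1 Z=0
after  5: x0=0x1c x1=0x77 x2=0x73 x3=0x73 x4=0x20  N=0 Z=0
after  6: x0=0x1c x1=0xe6 x2=0x73 x3=0x73 x4=0x20  N=1 Z=0
after  7: x0=0x1c x1=0xe6 x2=0x02 x3=0x73 x4=0x20  N=0 Z=0
after  8: x0=0x1c x1=0xe6 x2=0x02 x3=0x73 x4=0x20  N=0 Z=0
-- IRQ taken; context saved, return-PC = 9 --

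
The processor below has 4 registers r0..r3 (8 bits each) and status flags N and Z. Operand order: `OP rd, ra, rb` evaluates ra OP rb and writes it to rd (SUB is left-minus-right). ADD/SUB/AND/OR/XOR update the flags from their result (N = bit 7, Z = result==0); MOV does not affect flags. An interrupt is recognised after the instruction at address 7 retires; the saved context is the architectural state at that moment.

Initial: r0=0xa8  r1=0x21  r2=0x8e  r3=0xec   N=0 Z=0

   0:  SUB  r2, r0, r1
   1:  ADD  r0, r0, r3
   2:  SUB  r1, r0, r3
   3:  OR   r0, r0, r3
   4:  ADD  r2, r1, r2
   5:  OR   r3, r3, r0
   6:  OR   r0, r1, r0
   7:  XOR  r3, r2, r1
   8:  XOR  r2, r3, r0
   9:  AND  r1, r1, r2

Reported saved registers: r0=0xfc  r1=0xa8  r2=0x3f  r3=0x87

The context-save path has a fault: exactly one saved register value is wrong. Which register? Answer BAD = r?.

BAD = r2

after  0: r0=0xa8 r1=0x21 r2=0x87 r3=0xec  N=1 Z=0
after  1: r0=0x94 r1=0x21 r2=0x87 r3=0xec  N=1 Z=0
after  2: r0=0x94 r1=0xa8 r2=0x87 r3=0xec  N=1 Z=0
after  3: r0=0xfc r1=0xa8 r2=0x87 r3=0xec  N=1 Z=0
after  4: r0=0xfc r1=0xa8 r2=0x2f r3=0xec  N=0 Z=0
after  5: r0=0xfc r1=0xa8 r2=0x2f r3=0xfc  N=1 Z=0
after  6: r0=0xfc r1=0xa8 r2=0x2f r3=0xfc  N=1 Z=0
after  7: r0=0xfc r1=0xa8 r2=0x2f r3=0x87  N=1 Z=0
-- IRQ taken; context saved, return-PC = 8 --
mismatch: r2: reported 0x3f vs actual 0x2f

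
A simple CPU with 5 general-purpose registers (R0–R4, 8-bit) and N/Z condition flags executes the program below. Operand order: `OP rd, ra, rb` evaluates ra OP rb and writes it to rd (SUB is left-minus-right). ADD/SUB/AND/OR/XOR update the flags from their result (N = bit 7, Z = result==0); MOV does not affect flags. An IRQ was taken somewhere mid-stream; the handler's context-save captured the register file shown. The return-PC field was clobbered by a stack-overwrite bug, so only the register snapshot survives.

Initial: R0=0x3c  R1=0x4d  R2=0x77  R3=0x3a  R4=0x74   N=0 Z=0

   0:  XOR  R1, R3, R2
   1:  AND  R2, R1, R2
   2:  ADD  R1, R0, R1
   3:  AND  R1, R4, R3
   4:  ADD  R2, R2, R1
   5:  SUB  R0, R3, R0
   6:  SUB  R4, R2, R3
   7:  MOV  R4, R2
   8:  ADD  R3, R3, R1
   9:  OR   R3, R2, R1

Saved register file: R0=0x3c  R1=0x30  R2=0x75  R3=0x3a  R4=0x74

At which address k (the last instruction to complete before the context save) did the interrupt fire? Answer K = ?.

after  0: R0=0x3c R1=0x4d R2=0x77 R3=0x3a R4=0x74  N=0 Z=0
after  1: R0=0x3c R1=0x4d R2=0x45 R3=0x3a R4=0x74  N=0 Z=0
after  2: R0=0x3c R1=0x89 R2=0x45 R3=0x3a R4=0x74  N=1 Z=0
after  3: R0=0x3c R1=0x30 R2=0x45 R3=0x3a R4=0x74  N=0 Z=0
after  4: R0=0x3c R1=0x30 R2=0x75 R3=0x3a R4=0x74  N=0 Z=0
-- IRQ taken; context saved, return-PC = 5 --

K = 4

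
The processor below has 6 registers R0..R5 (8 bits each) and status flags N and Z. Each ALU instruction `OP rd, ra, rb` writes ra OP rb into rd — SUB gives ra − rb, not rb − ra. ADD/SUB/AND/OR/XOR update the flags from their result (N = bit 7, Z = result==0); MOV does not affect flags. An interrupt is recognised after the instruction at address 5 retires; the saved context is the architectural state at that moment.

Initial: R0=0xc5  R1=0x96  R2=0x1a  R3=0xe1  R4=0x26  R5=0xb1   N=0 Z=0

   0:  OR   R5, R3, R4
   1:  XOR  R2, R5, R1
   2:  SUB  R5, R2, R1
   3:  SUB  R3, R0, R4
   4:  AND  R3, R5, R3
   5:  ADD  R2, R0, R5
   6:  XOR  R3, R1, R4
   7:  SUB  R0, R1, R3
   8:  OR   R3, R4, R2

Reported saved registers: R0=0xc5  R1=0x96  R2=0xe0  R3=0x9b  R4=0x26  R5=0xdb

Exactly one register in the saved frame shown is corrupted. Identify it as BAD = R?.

after  0: R0=0xc5 R1=0x96 R2=0x1a R3=0xe1 R4=0x26 R5=0xe7  N=1 Z=0
after  1: R0=0xc5 R1=0x96 R2=0x71 R3=0xe1 R4=0x26 R5=0xe7  N=0 Z=0
after  2: R0=0xc5 R1=0x96 R2=0x71 R3=0xe1 R4=0x26 R5=0xdb  N=1 Z=0
after  3: R0=0xc5 R1=0x96 R2=0x71 R3=0x9f R4=0x26 R5=0xdb  N=1 Z=0
after  4: R0=0xc5 R1=0x96 R2=0x71 R3=0x9b R4=0x26 R5=0xdb  N=1 Z=0
after  5: R0=0xc5 R1=0x96 R2=0xa0 R3=0x9b R4=0x26 R5=0xdb  N=1 Z=0
-- IRQ taken; context saved, return-PC = 6 --
mismatch: R2: reported 0xe0 vs actual 0xa0

BAD = R2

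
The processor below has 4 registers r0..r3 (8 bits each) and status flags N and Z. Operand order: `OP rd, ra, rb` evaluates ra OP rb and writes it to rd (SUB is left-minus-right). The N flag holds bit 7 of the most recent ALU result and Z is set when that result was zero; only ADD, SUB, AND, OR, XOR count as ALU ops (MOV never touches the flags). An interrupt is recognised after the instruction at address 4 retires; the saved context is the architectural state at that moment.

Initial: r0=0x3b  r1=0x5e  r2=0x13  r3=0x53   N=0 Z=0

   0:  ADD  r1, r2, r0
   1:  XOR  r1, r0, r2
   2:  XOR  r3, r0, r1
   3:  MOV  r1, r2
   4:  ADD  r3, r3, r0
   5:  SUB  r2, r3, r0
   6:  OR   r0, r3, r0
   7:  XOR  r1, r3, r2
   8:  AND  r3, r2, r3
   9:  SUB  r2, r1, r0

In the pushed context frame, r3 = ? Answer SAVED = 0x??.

after  0: r0=0x3b r1=0x4e r2=0x13 r3=0x53  N=0 Z=0
after  1: r0=0x3b r1=0x28 r2=0x13 r3=0x53  N=0 Z=0
after  2: r0=0x3b r1=0x28 r2=0x13 r3=0x13  N=0 Z=0
after  3: r0=0x3b r1=0x13 r2=0x13 r3=0x13  N=0 Z=0
after  4: r0=0x3b r1=0x13 r2=0x13 r3=0x4e  N=0 Z=0
-- IRQ taken; context saved, return-PC = 5 --

SAVED = 0x4e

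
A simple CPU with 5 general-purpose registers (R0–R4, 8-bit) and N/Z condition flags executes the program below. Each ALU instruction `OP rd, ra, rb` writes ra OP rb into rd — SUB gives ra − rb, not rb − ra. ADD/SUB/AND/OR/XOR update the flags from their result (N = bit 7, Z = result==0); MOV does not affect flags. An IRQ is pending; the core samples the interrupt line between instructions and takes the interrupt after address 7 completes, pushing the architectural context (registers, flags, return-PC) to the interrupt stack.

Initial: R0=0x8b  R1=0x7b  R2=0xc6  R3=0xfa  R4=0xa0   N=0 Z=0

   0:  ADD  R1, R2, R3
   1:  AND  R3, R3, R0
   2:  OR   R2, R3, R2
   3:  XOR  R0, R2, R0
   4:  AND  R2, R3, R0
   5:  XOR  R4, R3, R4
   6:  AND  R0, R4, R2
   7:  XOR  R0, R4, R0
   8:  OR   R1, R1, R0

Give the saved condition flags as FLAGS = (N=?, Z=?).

after  0: R0=0x8b R1=0xc0 R2=0xc6 R3=0xfa R4=0xa0  N=1 Z=0
after  1: R0=0x8b R1=0xc0 R2=0xc6 R3=0x8a R4=0xa0  N=1 Z=0
after  2: R0=0x8b R1=0xc0 R2=0xce R3=0x8a R4=0xa0  N=1 Z=0
after  3: R0=0x45 R1=0xc0 R2=0xce R3=0x8a R4=0xa0  N=0 Z=0
after  4: R0=0x45 R1=0xc0 R2=0x00 R3=0x8a R4=0xa0  N=0 Z=1
after  5: R0=0x45 R1=0xc0 R2=0x00 R3=0x8a R4=0x2a  N=0 Z=0
after  6: R0=0x00 R1=0xc0 R2=0x00 R3=0x8a R4=0x2a  N=0 Z=1
after  7: R0=0x2a R1=0xc0 R2=0x00 R3=0x8a R4=0x2a  N=0 Z=0
-- IRQ taken; context saved, return-PC = 8 --

FLAGS = (N=0, Z=0)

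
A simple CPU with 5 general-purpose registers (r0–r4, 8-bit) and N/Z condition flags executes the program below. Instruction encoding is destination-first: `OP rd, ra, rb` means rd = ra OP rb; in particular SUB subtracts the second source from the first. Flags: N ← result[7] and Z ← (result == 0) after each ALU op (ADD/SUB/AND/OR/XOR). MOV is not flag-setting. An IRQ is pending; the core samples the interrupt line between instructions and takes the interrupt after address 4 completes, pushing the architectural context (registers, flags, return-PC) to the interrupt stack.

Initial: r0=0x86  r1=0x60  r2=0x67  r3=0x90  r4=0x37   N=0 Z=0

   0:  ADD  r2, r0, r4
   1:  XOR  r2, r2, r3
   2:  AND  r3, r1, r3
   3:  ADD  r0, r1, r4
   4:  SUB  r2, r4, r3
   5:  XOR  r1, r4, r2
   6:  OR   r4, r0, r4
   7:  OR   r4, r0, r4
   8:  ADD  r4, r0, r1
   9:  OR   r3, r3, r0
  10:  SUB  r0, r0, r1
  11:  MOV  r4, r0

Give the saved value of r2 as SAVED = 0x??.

SAVED = 0x37

after  0: r0=0x86 r1=0x60 r2=0xbd r3=0x90 r4=0x37  N=1 Z=0
after  1: r0=0x86 r1=0x60 r2=0x2d r3=0x90 r4=0x37  N=0 Z=0
after  2: r0=0x86 r1=0x60 r2=0x2d r3=0x00 r4=0x37  N=0 Z=1
after  3: r0=0x97 r1=0x60 r2=0x2d r3=0x00 r4=0x37  N=1 Z=0
after  4: r0=0x97 r1=0x60 r2=0x37 r3=0x00 r4=0x37  N=0 Z=0
-- IRQ taken; context saved, return-PC = 5 --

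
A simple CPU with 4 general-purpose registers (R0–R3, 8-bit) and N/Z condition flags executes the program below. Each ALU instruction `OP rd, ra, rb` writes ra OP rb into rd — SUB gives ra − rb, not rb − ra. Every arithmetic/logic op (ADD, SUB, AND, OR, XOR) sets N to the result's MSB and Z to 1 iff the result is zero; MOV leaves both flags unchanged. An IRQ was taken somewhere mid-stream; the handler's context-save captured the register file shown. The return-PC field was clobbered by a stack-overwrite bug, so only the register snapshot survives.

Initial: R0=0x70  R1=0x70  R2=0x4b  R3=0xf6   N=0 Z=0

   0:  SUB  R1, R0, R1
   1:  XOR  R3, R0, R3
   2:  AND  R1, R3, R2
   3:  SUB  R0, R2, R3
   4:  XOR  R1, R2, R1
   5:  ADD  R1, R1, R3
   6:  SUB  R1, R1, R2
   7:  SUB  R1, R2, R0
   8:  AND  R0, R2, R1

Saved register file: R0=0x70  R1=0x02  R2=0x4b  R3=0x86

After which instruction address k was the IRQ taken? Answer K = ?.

K = 2

after  0: R0=0x70 R1=0x00 R2=0x4b R3=0xf6  N=0 Z=1
after  1: R0=0x70 R1=0x00 R2=0x4b R3=0x86  N=1 Z=0
after  2: R0=0x70 R1=0x02 R2=0x4b R3=0x86  N=0 Z=0
-- IRQ taken; context saved, return-PC = 3 --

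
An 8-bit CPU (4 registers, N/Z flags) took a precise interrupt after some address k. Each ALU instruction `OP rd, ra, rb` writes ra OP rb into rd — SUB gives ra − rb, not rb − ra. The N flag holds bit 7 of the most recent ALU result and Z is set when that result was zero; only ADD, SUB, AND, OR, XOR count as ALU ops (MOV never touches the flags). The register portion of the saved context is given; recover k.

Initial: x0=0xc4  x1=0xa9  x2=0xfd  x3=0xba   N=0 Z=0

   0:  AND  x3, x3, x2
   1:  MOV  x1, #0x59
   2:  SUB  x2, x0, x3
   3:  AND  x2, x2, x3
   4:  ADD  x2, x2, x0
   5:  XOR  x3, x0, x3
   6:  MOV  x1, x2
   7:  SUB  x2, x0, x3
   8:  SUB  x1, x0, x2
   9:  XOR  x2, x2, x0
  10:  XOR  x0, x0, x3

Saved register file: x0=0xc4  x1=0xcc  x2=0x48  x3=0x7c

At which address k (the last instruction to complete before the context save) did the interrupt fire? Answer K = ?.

K = 7

after  0: x0=0xc4 x1=0xa9 x2=0xfd x3=0xb8  N=1 Z=0
after  1: x0=0xc4 x1=0x59 x2=0xfd x3=0xb8  N=1 Z=0
after  2: x0=0xc4 x1=0x59 x2=0x0c x3=0xb8  N=0 Z=0
after  3: x0=0xc4 x1=0x59 x2=0x08 x3=0xb8  N=0 Z=0
after  4: x0=0xc4 x1=0x59 x2=0xcc x3=0xb8  N=1 Z=0
after  5: x0=0xc4 x1=0x59 x2=0xcc x3=0x7c  N=0 Z=0
after  6: x0=0xc4 x1=0xcc x2=0xcc x3=0x7c  N=0 Z=0
after  7: x0=0xc4 x1=0xcc x2=0x48 x3=0x7c  N=0 Z=0
-- IRQ taken; context saved, return-PC = 8 --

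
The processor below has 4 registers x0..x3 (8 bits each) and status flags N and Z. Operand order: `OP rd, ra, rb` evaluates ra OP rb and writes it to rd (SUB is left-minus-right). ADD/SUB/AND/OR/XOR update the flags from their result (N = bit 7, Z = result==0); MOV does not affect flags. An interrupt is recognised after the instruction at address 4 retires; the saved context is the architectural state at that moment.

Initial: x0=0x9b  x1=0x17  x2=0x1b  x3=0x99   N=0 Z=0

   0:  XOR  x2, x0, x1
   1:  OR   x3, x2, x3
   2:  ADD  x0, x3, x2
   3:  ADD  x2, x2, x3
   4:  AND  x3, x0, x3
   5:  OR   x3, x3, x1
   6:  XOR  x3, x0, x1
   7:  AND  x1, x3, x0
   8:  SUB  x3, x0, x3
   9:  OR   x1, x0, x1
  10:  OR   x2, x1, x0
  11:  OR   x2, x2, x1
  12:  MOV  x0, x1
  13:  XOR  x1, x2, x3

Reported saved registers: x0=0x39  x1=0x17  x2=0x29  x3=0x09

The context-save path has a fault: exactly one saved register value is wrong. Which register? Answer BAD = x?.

BAD = x0

after  0: x0=0x9b x1=0x17 x2=0x8c x3=0x99  N=1 Z=0
after  1: x0=0x9b x1=0x17 x2=0x8c x3=0x9d  N=1 Z=0
after  2: x0=0x29 x1=0x17 x2=0x8c x3=0x9d  N=0 Z=0
after  3: x0=0x29 x1=0x17 x2=0x29 x3=0x9d  N=0 Z=0
after  4: x0=0x29 x1=0x17 x2=0x29 x3=0x09  N=0 Z=0
-- IRQ taken; context saved, return-PC = 5 --
mismatch: x0: reported 0x39 vs actual 0x29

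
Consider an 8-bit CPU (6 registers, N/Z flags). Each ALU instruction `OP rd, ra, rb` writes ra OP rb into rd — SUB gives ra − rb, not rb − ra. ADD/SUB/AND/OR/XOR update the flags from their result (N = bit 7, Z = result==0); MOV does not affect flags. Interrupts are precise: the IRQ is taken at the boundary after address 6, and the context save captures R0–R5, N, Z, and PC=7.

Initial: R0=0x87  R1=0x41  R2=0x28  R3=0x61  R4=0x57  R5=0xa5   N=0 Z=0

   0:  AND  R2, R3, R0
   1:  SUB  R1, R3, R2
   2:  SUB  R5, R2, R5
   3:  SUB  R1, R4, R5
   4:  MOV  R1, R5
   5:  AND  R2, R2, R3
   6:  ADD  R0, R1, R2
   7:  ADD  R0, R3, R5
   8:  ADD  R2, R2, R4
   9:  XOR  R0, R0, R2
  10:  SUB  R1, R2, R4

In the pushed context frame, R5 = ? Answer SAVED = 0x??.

SAVED = 0x5c

after  0: R0=0x87 R1=0x41 R2=0x01 R3=0x61 R4=0x57 R5=0xa5  N=0 Z=0
after  1: R0=0x87 R1=0x60 R2=0x01 R3=0x61 R4=0x57 R5=0xa5  N=0 Z=0
after  2: R0=0x87 R1=0x60 R2=0x01 R3=0x61 R4=0x57 R5=0x5c  N=0 Z=0
after  3: R0=0x87 R1=0xfb R2=0x01 R3=0x61 R4=0x57 R5=0x5c  N=1 Z=0
after  4: R0=0x87 R1=0x5c R2=0x01 R3=0x61 R4=0x57 R5=0x5c  N=1 Z=0
after  5: R0=0x87 R1=0x5c R2=0x01 R3=0x61 R4=0x57 R5=0x5c  N=0 Z=0
after  6: R0=0x5d R1=0x5c R2=0x01 R3=0x61 R4=0x57 R5=0x5c  N=0 Z=0
-- IRQ taken; context saved, return-PC = 7 --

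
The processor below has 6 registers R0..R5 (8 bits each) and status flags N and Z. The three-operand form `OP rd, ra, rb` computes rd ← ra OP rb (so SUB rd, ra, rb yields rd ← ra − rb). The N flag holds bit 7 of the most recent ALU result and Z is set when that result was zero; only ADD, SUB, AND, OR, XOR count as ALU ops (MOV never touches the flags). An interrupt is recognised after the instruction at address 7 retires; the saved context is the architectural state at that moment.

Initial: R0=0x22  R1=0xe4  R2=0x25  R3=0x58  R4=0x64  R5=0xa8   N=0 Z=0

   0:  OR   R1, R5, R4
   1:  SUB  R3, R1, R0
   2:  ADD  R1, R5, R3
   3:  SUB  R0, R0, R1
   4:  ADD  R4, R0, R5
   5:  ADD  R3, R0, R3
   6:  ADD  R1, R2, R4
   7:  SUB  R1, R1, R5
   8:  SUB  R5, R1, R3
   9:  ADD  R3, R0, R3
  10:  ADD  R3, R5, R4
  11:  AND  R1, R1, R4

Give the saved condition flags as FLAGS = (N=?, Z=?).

after  0: R0=0x22 R1=0xec R2=0x25 R3=0x58 R4=0x64 R5=0xa8  N=1 Z=0
after  1: R0=0x22 R1=0xec R2=0x25 R3=0xca R4=0x64 R5=0xa8  N=1 Z=0
after  2: R0=0x22 R1=0x72 R2=0x25 R3=0xca R4=0x64 R5=0xa8  N=0 Z=0
after  3: R0=0xb0 R1=0x72 R2=0x25 R3=0xca R4=0x64 R5=0xa8  N=1 Z=0
after  4: R0=0xb0 R1=0x72 R2=0x25 R3=0xca R4=0x58 R5=0xa8  N=0 Z=0
after  5: R0=0xb0 R1=0x72 R2=0x25 R3=0x7a R4=0x58 R5=0xa8  N=0 Z=0
after  6: R0=0xb0 R1=0x7d R2=0x25 R3=0x7a R4=0x58 R5=0xa8  N=0 Z=0
after  7: R0=0xb0 R1=0xd5 R2=0x25 R3=0x7a R4=0x58 R5=0xa8  N=1 Z=0
-- IRQ taken; context saved, return-PC = 8 --

FLAGS = (N=1, Z=0)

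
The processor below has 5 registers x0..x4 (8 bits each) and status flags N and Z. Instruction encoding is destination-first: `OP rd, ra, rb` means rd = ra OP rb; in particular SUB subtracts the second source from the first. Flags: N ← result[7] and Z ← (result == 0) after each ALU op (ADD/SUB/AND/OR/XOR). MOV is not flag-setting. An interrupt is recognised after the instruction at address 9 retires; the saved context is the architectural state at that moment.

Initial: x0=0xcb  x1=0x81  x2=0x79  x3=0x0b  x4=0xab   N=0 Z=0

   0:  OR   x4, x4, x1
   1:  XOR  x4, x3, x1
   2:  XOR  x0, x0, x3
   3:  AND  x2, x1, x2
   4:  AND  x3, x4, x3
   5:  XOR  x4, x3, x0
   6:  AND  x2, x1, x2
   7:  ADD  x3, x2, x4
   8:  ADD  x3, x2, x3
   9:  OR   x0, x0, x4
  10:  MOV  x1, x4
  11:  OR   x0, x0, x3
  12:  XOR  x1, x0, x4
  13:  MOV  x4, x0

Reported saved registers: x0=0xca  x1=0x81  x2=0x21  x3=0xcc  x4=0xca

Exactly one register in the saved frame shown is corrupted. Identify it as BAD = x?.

BAD = x2

after  0: x0=0xcb x1=0x81 x2=0x79 x3=0x0b x4=0xab  N=1 Z=0
after  1: x0=0xcb x1=0x81 x2=0x79 x3=0x0b x4=0x8a  N=1 Z=0
after  2: x0=0xc0 x1=0x81 x2=0x79 x3=0x0b x4=0x8a  N=1 Z=0
after  3: x0=0xc0 x1=0x81 x2=0x01 x3=0x0b x4=0x8a  N=0 Z=0
after  4: x0=0xc0 x1=0x81 x2=0x01 x3=0x0a x4=0x8a  N=0 Z=0
after  5: x0=0xc0 x1=0x81 x2=0x01 x3=0x0a x4=0xca  N=1 Z=0
after  6: x0=0xc0 x1=0x81 x2=0x01 x3=0x0a x4=0xca  N=0 Z=0
after  7: x0=0xc0 x1=0x81 x2=0x01 x3=0xcb x4=0xca  N=1 Z=0
after  8: x0=0xc0 x1=0x81 x2=0x01 x3=0xcc x4=0xca  N=1 Z=0
after  9: x0=0xca x1=0x81 x2=0x01 x3=0xcc x4=0xca  N=1 Z=0
-- IRQ taken; context saved, return-PC = 10 --
mismatch: x2: reported 0x21 vs actual 0x01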